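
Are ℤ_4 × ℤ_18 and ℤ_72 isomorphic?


Comparing ℤ_4 × ℤ_18 and ℤ_72:
gcd(4,18) = 2 ≠ 1. Max element order in ℤ_4×ℤ_18 is lcm(4,18) = 36 < 72, so it has no element of order 72

No, ℤ_4 × ℤ_18 ≇ ℤ_72


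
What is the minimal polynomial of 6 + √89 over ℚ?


Let α = 6 + √89. Then α - 6 = √89, so (α - 6)² = 89, giving α² - 12α - 53 = 0. Degree 2 and α ∉ ℚ, so this is the minimal polynomial.

Minimal polynomial: x² - 12x - 53


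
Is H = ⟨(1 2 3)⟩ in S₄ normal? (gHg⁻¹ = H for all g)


H = ⟨(1 2 3)⟩ in S₄
(1 4)(1 2 3)(1 4)⁻¹ = (4 2 3) ∉ ⟨(1 2 3)⟩

No, not a normal subgroup


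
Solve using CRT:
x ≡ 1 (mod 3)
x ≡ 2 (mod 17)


m₁ = 3, m₂ = 17, gcd = 1, so CRT applies. M = m₁·m₂ = 51
Let M₁ = M/m₁ = 17, M₂ = M/m₂ = 3
Find y₁ ≡ M₁⁻¹ (mod m₁): 17⁻¹ ≡ 2 (mod 3)
Find y₂ ≡ M₂⁻¹ (mod m₂): 3⁻¹ ≡ 6 (mod 17)
x = a₁·M₁·y₁ + a₂·M₂·y₂ = 1·17·2 + 2·3·6 = 70
Reduce mod 51: x ≡ 19
Check: 19 mod 3 = 1 ✓, 19 mod 17 = 2 ✓

x ≡ 19 (mod 51)


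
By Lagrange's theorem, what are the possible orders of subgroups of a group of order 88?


Lagrange's theorem: |H| divides |G|
|G| = 88
Divisors of 88: 1, 2, 4, 8, 11, 22, 44, 88

Possible subgroup orders: {1, 2, 4, 8, 11, 22, 44, 88}


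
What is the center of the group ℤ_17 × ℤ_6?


Z(G) = {g ∈ G | gx = xg for all x ∈ G}
Direct product of abelian groups is abelian, so Z(G) = G

Z(ℤ_17 × ℤ_6) = ℤ_17 × ℤ_6


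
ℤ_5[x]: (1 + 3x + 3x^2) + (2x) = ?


Add coefficients mod 5:
x^0: 1 + 0 = 1 (mod 5)
x^1: 3 + 2 = 0 (mod 5)
x^2: 3 + 0 = 3 (mod 5)
Result: 1 + 3x^2

f + g = 1 + 3x^2


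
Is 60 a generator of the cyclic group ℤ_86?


g generates ℤ_n iff gcd(g, n) = 1
gcd(60, 86) = 2
Since gcd = 2 ≠ 1, ⟨60⟩ has order 43 < 86, so 60 is not a generator.

No, 60 does not generate ℤ_86


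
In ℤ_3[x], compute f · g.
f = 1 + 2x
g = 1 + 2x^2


Expand and collect like terms; reduce coefficients mod 3:
x^0: 1·1 = 1 ≡ 1 (mod 3)
x^1: 1·0 + 2·1 = 2 ≡ 2 (mod 3)
x^2: 1·2 + 2·0 = 2 ≡ 2 (mod 3)
x^3: 2·2 = 4 ≡ 1 (mod 3)
Result: 1 + 2x + 2x^2 + x^3

f · g = 1 + 2x + 2x^2 + x^3


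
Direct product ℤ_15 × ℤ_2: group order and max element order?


|ℤ_15 × ℤ_2| = 15 × 2 = 30
Max element order = lcm(15,2) = 30
Cyclic? Yes (gcd=1)

|ℤ_15×ℤ_2| = 30, max element order = 30


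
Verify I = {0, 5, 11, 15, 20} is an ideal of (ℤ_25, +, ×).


Check ideal conditions for I = {0, 5, 11, 15, 20} in ℤ_25:
(1) I is an additive subgroup? No
(2) For r ∈ ℤ_25 and a ∈ I: r·a ∈ I? No  [counterexample: r=2, a=5, r·a mod 25 = 10 ∉ I]

No, I is not an ideal of ℤ_25


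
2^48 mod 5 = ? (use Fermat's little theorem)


Fermat's little theorem: if p is prime and gcd(a,p)=1, then a^(p-1) ≡ 1 (mod p)
p = 5 is prime, gcd(2,5) = 1
Reduce exponent: 48 mod 4 = 0
So 2^48 ≡ 2^0 (mod 5)
2^0 = 1

2^48 ≡ 1 (mod 5)


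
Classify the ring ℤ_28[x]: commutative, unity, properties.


ℤ_28 has zero divisors (2·14 ≡ 0), and these lift to constant zero divisors in ℤ_28[x]; so not an integral domain
Commutative: Yes
Integral domain: No
Has unity: Yes

ℤ_28[x]: Commutative=Yes, Unity=Yes


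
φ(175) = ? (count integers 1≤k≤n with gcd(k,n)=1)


Factor n: 175 = 5^2 × 7
φ(n) = n · ∏(1 - 1/p) over distinct primes p | n
φ(175) = 175 · (1 - 1/5) · (1 - 1/7) = 120

φ(175) = 120


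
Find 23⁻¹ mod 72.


Use the extended Euclidean algorithm to write 1 = 23·s + 72·t; then s mod 72 is the inverse.
Euclidean algorithm:
  23 = 0·72 + 23
  72 = 3·23 + 3
  23 = 7·3 + 2
  3 = 1·2 + 1
  2 = 2·1 + 0
gcd(23,72) = 1
Back-substitution gives: 23·(-25) + 72·(8) = 1
So 23⁻¹ ≡ -25 ≡ 47 (mod 72)
Check: 23 × 47 = 1081 ≡ 1 (mod 72) ✓

23⁻¹ ≡ 47 (mod 72)


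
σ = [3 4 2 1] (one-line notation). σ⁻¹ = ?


To find σ⁻¹, swap domain and range:
σ(1) = 3 → σ⁻¹(3) = 1
σ(2) = 4 → σ⁻¹(4) = 2
σ(3) = 2 → σ⁻¹(2) = 3
σ(4) = 1 → σ⁻¹(1) = 4

σ⁻¹ = [4 3 1 2]


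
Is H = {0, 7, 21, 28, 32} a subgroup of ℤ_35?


Subgroup test for H = {0, 7, 21, 28, 32} in (ℤ_35, +):
(1) 0 ∈ H? Yes
(2) Closure: for all a,b ∈ H, (a+b) mod 35 ∈ H? No  [counterexample: 7 + 7 = 14 ∉ H]
(3) Inverses: for all a ∈ H, -a mod 35 ∈ H? No

No, H is not a subgroup of ℤ_35


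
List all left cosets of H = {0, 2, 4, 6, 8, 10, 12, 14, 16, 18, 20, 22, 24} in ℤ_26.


H = {0, 2, 4, 6, 8, 10, 12, 14, 16, 18, 20, 22, 24}, |H| = 13
Number of cosets = |G|/|H| = 26/13 = 2
0 + H = {0, 2, 4, 6, 8, 10, 12, 14, 16, 18, 20, 22, 24}
1 + H = {1, 3, 5, 7, 9, 11, 13, 15, 17, 19, 21, 23, 25}

Cosets: 0+H={0,2,4,6,8,10,12,14,16,18,20,22,24}; 1+H={1,3,5,7,9,11,13,15,17,19,21,23,25}


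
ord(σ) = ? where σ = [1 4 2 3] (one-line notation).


Cycle decomposition: (2 4 3)
Cycle lengths: 3
Order = lcm(3) = 3

ord(σ) = 3


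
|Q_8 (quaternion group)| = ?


Q_8 = {±1, ±i, ±j, ±k}
|Q_8| = 8

|Q_8 (quaternion group)| = 8


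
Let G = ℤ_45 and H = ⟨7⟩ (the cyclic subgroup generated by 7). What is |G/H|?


|⟨7⟩| = n / gcd(7, 45) = 45 / 1 = 45
H is normal (ℤ_45 is abelian).
|G/H| = |G| / |H| = 45 / 45 = 1

|G/H| = 1


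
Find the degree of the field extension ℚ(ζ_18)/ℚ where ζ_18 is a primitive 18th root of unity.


[ℚ(ζ_n):ℚ] = deg Φ_n(x) = φ(n). Here φ(18) = 6

[ℚ(ζ_18)/ℚ where ζ_18 is a primitive 18th root of unity] = 6


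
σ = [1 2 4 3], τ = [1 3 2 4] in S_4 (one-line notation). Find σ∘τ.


σ∘τ: apply τ first, then σ
1 →τ 1 →σ 1
2 →τ 3 →σ 4
3 →τ 2 →σ 2
4 →τ 4 →σ 3

σ∘τ = [1 4 2 3]


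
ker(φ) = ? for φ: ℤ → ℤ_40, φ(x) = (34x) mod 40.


Kernel = preimage of identity
ker(φ) = {x ∈ ℤ : 34x ≡ 0 (mod 40)}. gcd(34,40) = 2, so 34x ≡ 0 (mod 40) ⟺ x ≡ 0 (mod 40/2 = 20). Hence ker(φ) = 20ℤ

ker(φ) = 20ℤ


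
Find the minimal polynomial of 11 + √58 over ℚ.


Let α = 11 + √58. Then α - 11 = √58, so (α - 11)² = 58, giving α² - 22α + 63 = 0. Degree 2 and α ∉ ℚ, so this is the minimal polynomial.

Minimal polynomial: x² - 22x + 63


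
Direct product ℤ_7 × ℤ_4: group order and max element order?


|ℤ_7 × ℤ_4| = 7 × 4 = 28
Max element order = lcm(7,4) = 28
Cyclic? Yes (gcd=1)

|ℤ_7×ℤ_4| = 28, max element order = 28


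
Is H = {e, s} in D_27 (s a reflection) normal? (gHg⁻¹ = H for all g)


H = {e, s} in D_27 (s a reflection)
r·s·r⁻¹ = sr⁻² ≠ s for n ≥ 3, so {e, s} is not closed under conjugation

No, not a normal subgroup


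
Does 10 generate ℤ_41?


g generates ℤ_n iff gcd(g, n) = 1
gcd(10, 41) = 1
Since gcd = 1, 10 is a generator.

Yes, 10 generates ℤ_41


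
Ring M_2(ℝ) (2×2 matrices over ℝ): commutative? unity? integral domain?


Matrix multiplication is non-commutative for n ≥ 2; the identity matrix I is the unity; singular matrices give zero divisors, so not an integral domain
Commutative: No
Integral domain: No
Has unity: Yes

M_2(ℝ) (2×2 matrices over ℝ): Commutative=No, Unity=Yes


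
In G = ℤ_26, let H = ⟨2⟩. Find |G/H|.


|⟨2⟩| = n / gcd(2, 26) = 26 / 2 = 13
H is normal (ℤ_26 is abelian).
|G/H| = |G| / |H| = 26 / 13 = 2

|G/H| = 2


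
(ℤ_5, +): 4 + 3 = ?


Operation: addition mod 5
4 + 3 = (a + b) mod 5 with a = 4, b = 3

4 + 3 = 2


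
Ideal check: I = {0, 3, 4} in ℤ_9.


Check ideal conditions for I = {0, 3, 4} in ℤ_9:
(1) I is an additive subgroup? No
(2) For r ∈ ℤ_9 and a ∈ I: r·a ∈ I? No  [counterexample: r=2, a=3, r·a mod 9 = 6 ∉ I]

No, I is not an ideal of ℤ_9


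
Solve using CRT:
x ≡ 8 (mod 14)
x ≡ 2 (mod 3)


m₁ = 14, m₂ = 3, gcd = 1, so CRT applies. M = m₁·m₂ = 42
Let M₁ = M/m₁ = 3, M₂ = M/m₂ = 14
Find y₁ ≡ M₁⁻¹ (mod m₁): 3⁻¹ ≡ 5 (mod 14)
Find y₂ ≡ M₂⁻¹ (mod m₂): 14⁻¹ ≡ 2 (mod 3)
x = a₁·M₁·y₁ + a₂·M₂·y₂ = 8·3·5 + 2·14·2 = 176
Reduce mod 42: x ≡ 8
Check: 8 mod 14 = 8 ✓, 8 mod 3 = 2 ✓

x ≡ 8 (mod 42)


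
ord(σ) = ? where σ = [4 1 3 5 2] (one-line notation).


Cycle decomposition: (1 4 5 2)
Cycle lengths: 4
Order = lcm(4) = 4

ord(σ) = 4


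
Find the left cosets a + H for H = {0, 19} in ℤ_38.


H = {0, 19}, |H| = 2
Number of cosets = |G|/|H| = 38/2 = 19
0 + H = {0, 19}
1 + H = {1, 20}
2 + H = {2, 21}
3 + H = {3, 22}
4 + H = {4, 23}
5 + H = {5, 24}
6 + H = {6, 25}
7 + H = {7, 26}
8 + H = {8, 27}
9 + H = {9, 28}
10 + H = {10, 29}
11 + H = {11, 30}
12 + H = {12, 31}
13 + H = {13, 32}
14 + H = {14, 33}
15 + H = {15, 34}
16 + H = {16, 35}
17 + H = {17, 36}
18 + H = {18, 37}

Cosets: 0+H={0,19}; 1+H={1,20}; 2+H={2,21}; 3+H={3,22}; 4+H={4,23}; 5+H={5,24}; 6+H={6,25}; 7+H={7,26}; 8+H={8,27}; 9+H={9,28}; 10+H={10,29}; 11+H={11,30}; 12+H={12,31}; 13+H={13,32}; 14+H={14,33}; 15+H={15,34}; 16+H={16,35}; 17+H={17,36}; 18+H={18,37}


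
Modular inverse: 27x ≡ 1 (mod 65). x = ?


Use the extended Euclidean algorithm to write 1 = 27·s + 65·t; then s mod 65 is the inverse.
Euclidean algorithm:
  27 = 0·65 + 27
  65 = 2·27 + 11
  27 = 2·11 + 5
  11 = 2·5 + 1
  5 = 5·1 + 0
gcd(27,65) = 1
Back-substitution gives: 27·(-12) + 65·(5) = 1
So 27⁻¹ ≡ -12 ≡ 53 (mod 65)
Check: 27 × 53 = 1431 ≡ 1 (mod 65) ✓

27⁻¹ ≡ 53 (mod 65)


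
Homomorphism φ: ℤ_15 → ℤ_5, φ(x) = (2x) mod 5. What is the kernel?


Kernel = preimage of identity
ker(φ) = {x ∈ ℤ_15 : 2x ≡ 0 (mod 5)}. Since 5 | 15, φ is well-defined. The kernel is the cyclic subgroup ⟨5⟩ of ℤ_15 (order 3), i.e. {0, 5, 10}

ker(φ) = {0, 5, 10}


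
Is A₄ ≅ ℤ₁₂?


Comparing A₄ and ℤ₁₂:
A₄ is non-abelian, ℤ₁₂ is abelian

No, A₄ ≇ ℤ₁₂


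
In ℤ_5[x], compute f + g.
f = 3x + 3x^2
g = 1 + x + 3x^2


Add coefficients mod 5:
x^0: 0 + 1 = 1 (mod 5)
x^1: 3 + 1 = 4 (mod 5)
x^2: 3 + 3 = 1 (mod 5)
Result: 1 + 4x + x^2

f + g = 1 + 4x + x^2


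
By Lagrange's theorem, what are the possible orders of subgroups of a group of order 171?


Lagrange's theorem: |H| divides |G|
|G| = 171
Divisors of 171: 1, 3, 9, 19, 57, 171

Possible subgroup orders: {1, 3, 9, 19, 57, 171}


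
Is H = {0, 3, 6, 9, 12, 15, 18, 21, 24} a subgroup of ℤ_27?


Subgroup test for H = {0, 3, 6, 9, 12, 15, 18, 21, 24} in (ℤ_27, +):
(1) 0 ∈ H? Yes
(2) Closure: for all a,b ∈ H, (a+b) mod 27 ∈ H? Yes
(3) Inverses: for all a ∈ H, -a mod 27 ∈ H? Yes

Yes, H is a subgroup of ℤ_27


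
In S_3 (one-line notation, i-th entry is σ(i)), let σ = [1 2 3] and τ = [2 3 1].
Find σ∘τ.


σ∘τ: apply τ first, then σ
1 →τ 2 →σ 2
2 →τ 3 →σ 3
3 →τ 1 →σ 1

σ∘τ = [2 3 1]


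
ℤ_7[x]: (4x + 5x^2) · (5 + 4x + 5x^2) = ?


Expand and collect like terms; reduce coefficients mod 7:
x^0: 0·5 = 0 ≡ 0 (mod 7)
x^1: 0·4 + 4·5 = 20 ≡ 6 (mod 7)
x^2: 0·5 + 4·4 + 5·5 = 41 ≡ 6 (mod 7)
x^3: 4·5 + 5·4 = 40 ≡ 5 (mod 7)
x^4: 5·5 = 25 ≡ 4 (mod 7)
Result: 6x + 6x^2 + 5x^3 + 4x^4

f · g = 6x + 6x^2 + 5x^3 + 4x^4


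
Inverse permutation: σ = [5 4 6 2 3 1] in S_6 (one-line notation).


To find σ⁻¹, swap domain and range:
σ(1) = 5 → σ⁻¹(5) = 1
σ(2) = 4 → σ⁻¹(4) = 2
σ(3) = 6 → σ⁻¹(6) = 3
σ(4) = 2 → σ⁻¹(2) = 4
σ(5) = 3 → σ⁻¹(3) = 5
σ(6) = 1 → σ⁻¹(1) = 6

σ⁻¹ = [6 4 5 2 1 3]


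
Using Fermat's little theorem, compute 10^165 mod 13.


Fermat's little theorem: if p is prime and gcd(a,p)=1, then a^(p-1) ≡ 1 (mod p)
p = 13 is prime, gcd(10,13) = 1
Reduce exponent: 165 mod 12 = 9
So 10^165 ≡ 10^9 (mod 13)
10^9 mod 13 = 12

10^165 ≡ 12 (mod 13)


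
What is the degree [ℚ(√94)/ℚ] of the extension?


√94 has minimal polynomial x² - 94 (irreducible over ℚ since 94 is squarefree)

[ℚ(√94)/ℚ] = 2


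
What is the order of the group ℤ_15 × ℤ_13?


|A × B| = |A| · |B|
|ℤ_15 × ℤ_13| = 15 × 13 = 195

|ℤ_15 × ℤ_13| = 195


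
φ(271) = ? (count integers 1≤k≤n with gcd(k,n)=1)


Factor n: 271 = 271
φ(n) = n · ∏(1 - 1/p) over distinct primes p | n
φ(271) = 271 · (1 - 1/271) = 270

φ(271) = 270


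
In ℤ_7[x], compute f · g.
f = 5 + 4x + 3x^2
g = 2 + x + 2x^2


Expand and collect like terms; reduce coefficients mod 7:
x^0: 5·2 = 10 ≡ 3 (mod 7)
x^1: 5·1 + 4·2 = 13 ≡ 6 (mod 7)
x^2: 5·2 + 4·1 + 3·2 = 20 ≡ 6 (mod 7)
x^3: 4·2 + 3·1 = 11 ≡ 4 (mod 7)
x^4: 3·2 = 6 ≡ 6 (mod 7)
Result: 3 + 6x + 6x^2 + 4x^3 + 6x^4

f · g = 3 + 6x + 6x^2 + 4x^3 + 6x^4


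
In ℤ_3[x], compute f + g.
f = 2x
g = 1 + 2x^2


Add coefficients mod 3:
x^0: 0 + 1 = 1 (mod 3)
x^1: 2 + 0 = 2 (mod 3)
x^2: 0 + 2 = 2 (mod 3)
Result: 1 + 2x + 2x^2

f + g = 1 + 2x + 2x^2


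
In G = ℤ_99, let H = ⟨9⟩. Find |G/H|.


|⟨9⟩| = n / gcd(9, 99) = 99 / 9 = 11
H is normal (ℤ_99 is abelian).
|G/H| = |G| / |H| = 99 / 11 = 9

|G/H| = 9


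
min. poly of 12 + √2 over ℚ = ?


Let α = 12 + √2. Then α - 12 = √2, so (α - 12)² = 2, giving α² - 24α + 142 = 0. Degree 2 and α ∉ ℚ, so this is the minimal polynomial.

Minimal polynomial: x² - 24x + 142


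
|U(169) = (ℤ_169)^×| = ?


U(n) is the group of units mod n; |U(n)| = φ(n)
|U(169)| = φ(169) = 156

|U(169) = (ℤ_169)^×| = 156


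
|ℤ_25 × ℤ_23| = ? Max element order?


|ℤ_25 × ℤ_23| = 25 × 23 = 575
Max element order = lcm(25,23) = 575
Cyclic? Yes (gcd=1)

|ℤ_25×ℤ_23| = 575, max element order = 575


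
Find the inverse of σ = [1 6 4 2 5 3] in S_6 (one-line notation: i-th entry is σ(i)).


To find σ⁻¹, swap domain and range:
σ(1) = 1 → σ⁻¹(1) = 1
σ(2) = 6 → σ⁻¹(6) = 2
σ(3) = 4 → σ⁻¹(4) = 3
σ(4) = 2 → σ⁻¹(2) = 4
σ(5) = 5 → σ⁻¹(5) = 5
σ(6) = 3 → σ⁻¹(3) = 6

σ⁻¹ = [1 4 6 3 5 2]


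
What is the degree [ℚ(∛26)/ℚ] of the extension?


∛26 has minimal polynomial x³ - 26 (irreducible over ℚ since 26 is not a perfect cube)

[ℚ(∛26)/ℚ] = 3


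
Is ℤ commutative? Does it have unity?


integers form a commutative ring with unity 1; no zero divisors
Commutative: Yes
Integral domain: Yes
Has unity: Yes

ℤ: Commutative=Yes, Unity=Yes


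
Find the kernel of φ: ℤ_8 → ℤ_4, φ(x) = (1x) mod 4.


Kernel = preimage of identity
ker(φ) = {x ∈ ℤ_8 : 1x ≡ 0 (mod 4)}. Since 4 | 8, φ is well-defined. The kernel is the cyclic subgroup ⟨4⟩ of ℤ_8 (order 2), i.e. {0, 4}

ker(φ) = {0, 4}


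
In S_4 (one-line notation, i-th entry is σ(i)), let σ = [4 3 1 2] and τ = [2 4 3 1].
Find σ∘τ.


σ∘τ: apply τ first, then σ
1 →τ 2 →σ 3
2 →τ 4 →σ 2
3 →τ 3 →σ 1
4 →τ 1 →σ 4

σ∘τ = [3 2 1 4]


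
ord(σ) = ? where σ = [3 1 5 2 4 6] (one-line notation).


Cycle decomposition: (1 3 5 4 2)
Cycle lengths: 5
Order = lcm(5) = 5

ord(σ) = 5


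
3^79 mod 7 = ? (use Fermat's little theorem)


Fermat's little theorem: if p is prime and gcd(a,p)=1, then a^(p-1) ≡ 1 (mod p)
p = 7 is prime, gcd(3,7) = 1
Reduce exponent: 79 mod 6 = 1
So 3^79 ≡ 3^1 (mod 7)
3^1 mod 7 = 3

3^79 ≡ 3 (mod 7)


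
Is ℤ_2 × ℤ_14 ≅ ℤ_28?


Comparing ℤ_2 × ℤ_14 and ℤ_28:
gcd(2,14) = 2 ≠ 1. Max element order in ℤ_2×ℤ_14 is lcm(2,14) = 14 < 28, so it has no element of order 28

No, ℤ_2 × ℤ_14 ≇ ℤ_28


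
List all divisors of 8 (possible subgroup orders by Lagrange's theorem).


Lagrange's theorem: |H| divides |G|
|G| = 8
Divisors of 8: 1, 2, 4, 8

Possible subgroup orders: {1, 2, 4, 8}


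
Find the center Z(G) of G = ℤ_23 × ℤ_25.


Z(G) = {g ∈ G | gx = xg for all x ∈ G}
Direct product of abelian groups is abelian, so Z(G) = G

Z(ℤ_23 × ℤ_25) = ℤ_23 × ℤ_25


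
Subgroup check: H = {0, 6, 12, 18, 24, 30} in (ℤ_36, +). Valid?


Subgroup test for H = {0, 6, 12, 18, 24, 30} in (ℤ_36, +):
(1) 0 ∈ H? Yes
(2) Closure: for all a,b ∈ H, (a+b) mod 36 ∈ H? Yes
(3) Inverses: for all a ∈ H, -a mod 36 ∈ H? Yes

Yes, H is a subgroup of ℤ_36


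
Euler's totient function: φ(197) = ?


Factor n: 197 = 197
φ(n) = n · ∏(1 - 1/p) over distinct primes p | n
φ(197) = 197 · (1 - 1/197) = 196

φ(197) = 196


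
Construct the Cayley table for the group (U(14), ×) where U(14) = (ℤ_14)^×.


Elements: {1, 3, 5, 9, 11, 13}
Operation: multiplication mod 14
Entry (a, b) = (a × b) mod 14

Cayley table:
   |  1 |  3 |  5 |  9 | 11 | 13
 1 |  1 |  3 |  5 |  9 | 11 | 13
 3 |  3 |  9 |  1 | 13 |  5 | 11
 5 |  5 |  1 | 11 |  3 | 13 |  9
 9 |  9 | 13 |  3 | 11 |  1 |  5
11 | 11 |  5 | 13 |  1 |  9 |  3
13 | 13 | 11 |  9 |  5 |  3 |  1


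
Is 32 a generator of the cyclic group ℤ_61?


g generates ℤ_n iff gcd(g, n) = 1
gcd(32, 61) = 1
Since gcd = 1, 32 is a generator.

Yes, 32 generates ℤ_61


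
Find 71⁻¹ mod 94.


Use the extended Euclidean algorithm to write 1 = 71·s + 94·t; then s mod 94 is the inverse.
Euclidean algorithm:
  71 = 0·94 + 71
  94 = 1·71 + 23
  71 = 3·23 + 2
  23 = 11·2 + 1
  2 = 2·1 + 0
gcd(71,94) = 1
Back-substitution gives: 71·(-45) + 94·(34) = 1
So 71⁻¹ ≡ -45 ≡ 49 (mod 94)
Check: 71 × 49 = 3479 ≡ 1 (mod 94) ✓

71⁻¹ ≡ 49 (mod 94)


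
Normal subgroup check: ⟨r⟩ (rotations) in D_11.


H = ⟨r⟩ (rotations) in D_11
The rotation subgroup ⟨r⟩ has index 2 in D_11, so it is normal

Yes, normal subgroup


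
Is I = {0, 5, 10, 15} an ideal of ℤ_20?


Check ideal conditions for I = {0, 5, 10, 15} in ℤ_20:
(1) I is an additive subgroup? Yes
(2) For r ∈ ℤ_20 and a ∈ I: r·a ∈ I? Yes

Yes, I is an ideal of ℤ_20


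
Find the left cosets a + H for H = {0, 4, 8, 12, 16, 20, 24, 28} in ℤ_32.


H = {0, 4, 8, 12, 16, 20, 24, 28}, |H| = 8
Number of cosets = |G|/|H| = 32/8 = 4
0 + H = {0, 4, 8, 12, 16, 20, 24, 28}
1 + H = {1, 5, 9, 13, 17, 21, 25, 29}
2 + H = {2, 6, 10, 14, 18, 22, 26, 30}
3 + H = {3, 7, 11, 15, 19, 23, 27, 31}

Cosets: 0+H={0,4,8,12,16,20,24,28}; 1+H={1,5,9,13,17,21,25,29}; 2+H={2,6,10,14,18,22,26,30}; 3+H={3,7,11,15,19,23,27,31}


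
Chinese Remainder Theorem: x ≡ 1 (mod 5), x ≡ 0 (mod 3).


m₁ = 5, m₂ = 3, gcd = 1, so CRT applies. M = m₁·m₂ = 15
Let M₁ = M/m₁ = 3, M₂ = M/m₂ = 5
Find y₁ ≡ M₁⁻¹ (mod m₁): 3⁻¹ ≡ 2 (mod 5)
Find y₂ ≡ M₂⁻¹ (mod m₂): 5⁻¹ ≡ 2 (mod 3)
x = a₁·M₁·y₁ + a₂·M₂·y₂ = 1·3·2 + 0·5·2 = 6
Reduce mod 15: x ≡ 6
Check: 6 mod 5 = 1 ✓, 6 mod 3 = 0 ✓

x ≡ 6 (mod 15)


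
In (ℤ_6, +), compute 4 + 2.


Operation: addition mod 6
4 + 2 = (a + b) mod 6 with a = 4, b = 2

4 + 2 = 0


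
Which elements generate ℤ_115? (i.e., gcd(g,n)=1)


g generates ℤ_n iff gcd(g,n) = 1
Prime factors of 115: 5, 23
Generators are g ∈ {1,...,114} not divisible by any of these primes.
Generators: {1, 2, 3, 4, 6, 7, 8, 9, 11, 12, 13, 14, 16, 17, 18, 19, 21, 22, 24, 26, 27, 28, 29, 31, 32, 33, 34, 36, 37, 38, 39, 41, 42, 43, 44, 47, 48, 49, 51, 52, 53, 54, 56, 57, 58, 59, 61, 62, 63, 64, 66, 67, 68, 71, 72, 73, 74, 76, 77, 78, 79, 81, 82, 83, 84, 86, 87, 88, 89, 91, 93, 94, 96, 97, 98, 99, 101, 102, 103, 104, 106, 107, 108, 109, 111, 112, 113, 114}
Number of generators = φ(115) = 88

Generators of ℤ_115 = {1, 2, 3, 4, 6, 7, 8, 9, 11, 12, 13, 14, 16, 17, 18, 19, 21, 22, 24, 26, 27, 28, 29, 31, 32, 33, 34, 36, 37, 38, 39, 41, 42, 43, 44, 47, 48, 49, 51, 52, 53, 54, 56, 57, 58, 59, 61, 62, 63, 64, 66, 67, 68, 71, 72, 73, 74, 76, 77, 78, 79, 81, 82, 83, 84, 86, 87, 88, 89, 91, 93, 94, 96, 97, 98, 99, 101, 102, 103, 104, 106, 107, 108, 109, 111, 112, 113, 114}


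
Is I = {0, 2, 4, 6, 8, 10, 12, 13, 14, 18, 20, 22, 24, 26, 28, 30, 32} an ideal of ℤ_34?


Check ideal conditions for I = {0, 2, 4, 6, 8, 10, 12, 13, 14, 18, 20, 22, 24, 26, 28, 30, 32} in ℤ_34:
(1) I is an additive subgroup? No
(2) For r ∈ ℤ_34 and a ∈ I: r·a ∈ I? No  [counterexample: r=2, a=8, r·a mod 34 = 16 ∉ I]

No, I is not an ideal of ℤ_34


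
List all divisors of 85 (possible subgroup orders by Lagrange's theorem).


Lagrange's theorem: |H| divides |G|
|G| = 85
Divisors of 85: 1, 5, 17, 85

Possible subgroup orders: {1, 5, 17, 85}


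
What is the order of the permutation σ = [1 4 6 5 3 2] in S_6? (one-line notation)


Cycle decomposition: (2 4 5 3 6)
Cycle lengths: 5
Order = lcm(5) = 5

ord(σ) = 5


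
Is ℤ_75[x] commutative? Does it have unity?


ℤ_75 has zero divisors (3·25 ≡ 0), and these lift to constant zero divisors in ℤ_75[x]; so not an integral domain
Commutative: Yes
Integral domain: No
Has unity: Yes

ℤ_75[x]: Commutative=Yes, Unity=Yes


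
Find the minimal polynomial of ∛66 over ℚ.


∛66 satisfies x³ - 66 = 0, irreducible over ℚ (no rational root; 66 is not a perfect cube)

Minimal polynomial: x³ - 66


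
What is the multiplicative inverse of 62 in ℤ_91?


Use the extended Euclidean algorithm to write 1 = 62·s + 91·t; then s mod 91 is the inverse.
Euclidean algorithm:
  62 = 0·91 + 62
  91 = 1·62 + 29
  62 = 2·29 + 4
  29 = 7·4 + 1
  4 = 4·1 + 0
gcd(62,91) = 1
Back-substitution gives: 62·(-22) + 91·(15) = 1
So 62⁻¹ ≡ -22 ≡ 69 (mod 91)
Check: 62 × 69 = 4278 ≡ 1 (mod 91) ✓

62⁻¹ ≡ 69 (mod 91)


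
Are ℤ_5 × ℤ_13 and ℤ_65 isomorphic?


Comparing ℤ_5 × ℤ_13 and ℤ_65:
gcd(5,13) = 1, so ℤ_5 × ℤ_13 ≅ ℤ_65 (CRT)

Yes, ℤ_5 × ℤ_13 ≅ ℤ_65


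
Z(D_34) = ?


Z(G) = {g ∈ G | gx = xg for all x ∈ G}
For even n, Z(D_n) = {e, r^(n/2)}: the 180° rotation r^17 commutes with every reflection and rotation

Z(D_34) = {e, r^17}


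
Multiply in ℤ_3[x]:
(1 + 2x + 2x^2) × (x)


Expand and collect like terms; reduce coefficients mod 3:
x^0: 1·0 = 0 ≡ 0 (mod 3)
x^1: 1·1 + 2·0 = 1 ≡ 1 (mod 3)
x^2: 2·1 + 2·0 = 2 ≡ 2 (mod 3)
x^3: 2·1 = 2 ≡ 2 (mod 3)
Result: x + 2x^2 + 2x^3

f · g = x + 2x^2 + 2x^3


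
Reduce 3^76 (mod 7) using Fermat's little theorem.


Fermat's little theorem: if p is prime and gcd(a,p)=1, then a^(p-1) ≡ 1 (mod p)
p = 7 is prime, gcd(3,7) = 1
Reduce exponent: 76 mod 6 = 4
So 3^76 ≡ 3^4 (mod 7)
3^4 mod 7 = 4

3^76 ≡ 4 (mod 7)


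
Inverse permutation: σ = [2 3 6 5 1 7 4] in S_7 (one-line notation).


To find σ⁻¹, swap domain and range:
σ(1) = 2 → σ⁻¹(2) = 1
σ(2) = 3 → σ⁻¹(3) = 2
σ(3) = 6 → σ⁻¹(6) = 3
σ(4) = 5 → σ⁻¹(5) = 4
σ(5) = 1 → σ⁻¹(1) = 5
σ(6) = 7 → σ⁻¹(7) = 6
σ(7) = 4 → σ⁻¹(4) = 7

σ⁻¹ = [5 1 2 7 4 3 6]


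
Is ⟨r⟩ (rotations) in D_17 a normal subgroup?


H = ⟨r⟩ (rotations) in D_17
The rotation subgroup ⟨r⟩ has index 2 in D_17, so it is normal

Yes, normal subgroup


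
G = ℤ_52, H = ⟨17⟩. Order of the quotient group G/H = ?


|⟨17⟩| = n / gcd(17, 52) = 52 / 1 = 52
H is normal (ℤ_52 is abelian).
|G/H| = |G| / |H| = 52 / 52 = 1

|G/H| = 1


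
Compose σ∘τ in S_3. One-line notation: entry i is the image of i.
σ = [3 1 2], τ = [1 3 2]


σ∘τ: apply τ first, then σ
1 →τ 1 →σ 3
2 →τ 3 →σ 2
3 →τ 2 →σ 1

σ∘τ = [3 2 1]


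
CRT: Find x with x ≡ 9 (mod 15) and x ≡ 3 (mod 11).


m₁ = 15, m₂ = 11, gcd = 1, so CRT applies. M = m₁·m₂ = 165
Let M₁ = M/m₁ = 11, M₂ = M/m₂ = 15
Find y₁ ≡ M₁⁻¹ (mod m₁): 11⁻¹ ≡ 11 (mod 15)
Find y₂ ≡ M₂⁻¹ (mod m₂): 15⁻¹ ≡ 3 (mod 11)
x = a₁·M₁·y₁ + a₂·M₂·y₂ = 9·11·11 + 3·15·3 = 1224
Reduce mod 165: x ≡ 69
Check: 69 mod 15 = 9 ✓, 69 mod 11 = 3 ✓

x ≡ 69 (mod 165)


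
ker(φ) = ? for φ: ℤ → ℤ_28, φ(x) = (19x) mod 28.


Kernel = preimage of identity
ker(φ) = {x ∈ ℤ : 19x ≡ 0 (mod 28)}. gcd(19,28) = 1, so 19x ≡ 0 (mod 28) ⟺ x ≡ 0 (mod 28/1 = 28). Hence ker(φ) = 28ℤ

ker(φ) = 28ℤ


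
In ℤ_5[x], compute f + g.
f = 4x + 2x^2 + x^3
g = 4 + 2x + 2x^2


Add coefficients mod 5:
x^0: 0 + 4 = 4 (mod 5)
x^1: 4 + 2 = 1 (mod 5)
x^2: 2 + 2 = 4 (mod 5)
x^3: 1 + 0 = 1 (mod 5)
Result: 4 + x + 4x^2 + x^3

f + g = 4 + x + 4x^2 + x^3


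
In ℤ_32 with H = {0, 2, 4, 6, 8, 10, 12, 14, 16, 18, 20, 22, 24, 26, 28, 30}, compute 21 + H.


21 + H = {21 + h (mod 32) : h ∈ H}
21+0=21, 21+2=23, 21+4=25, 21+6=27, 21+8=29, 21+10=31, 21+12=1, 21+14=3, 21+16=5, 21+18=7, 21+20=9, 21+22=11, 21+24=13, 21+26=15, 21+28=17, 21+30=19
21 + H = {1, 3, 5, 7, 9, 11, 13, 15, 17, 19, 21, 23, 25, 27, 29, 31} = 1 + H

21 + H = {1, 3, 5, 7, 9, 11, 13, 15, 17, 19, 21, 23, 25, 27, 29, 31}


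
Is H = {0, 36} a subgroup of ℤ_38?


Subgroup test for H = {0, 36} in (ℤ_38, +):
(1) 0 ∈ H? Yes
(2) Closure: for all a,b ∈ H, (a+b) mod 38 ∈ H? No  [counterexample: 36 + 36 = 34 ∉ H]
(3) Inverses: for all a ∈ H, -a mod 38 ∈ H? No

No, H is not a subgroup of ℤ_38


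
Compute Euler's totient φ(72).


Factor n: 72 = 2^3 × 3^2
φ(n) = n · ∏(1 - 1/p) over distinct primes p | n
φ(72) = 72 · (1 - 1/2) · (1 - 1/3) = 24

φ(72) = 24


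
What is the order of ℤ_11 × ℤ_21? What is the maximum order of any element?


|ℤ_11 × ℤ_21| = 11 × 21 = 231
Max element order = lcm(11,21) = 231
Cyclic? Yes (gcd=1)

|ℤ_11×ℤ_21| = 231, max element order = 231


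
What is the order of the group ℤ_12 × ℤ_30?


|A × B| = |A| · |B|
|ℤ_12 × ℤ_30| = 12 × 30 = 360

|ℤ_12 × ℤ_30| = 360


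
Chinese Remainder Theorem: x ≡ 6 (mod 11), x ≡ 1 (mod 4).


m₁ = 11, m₂ = 4, gcd = 1, so CRT applies. M = m₁·m₂ = 44
Let M₁ = M/m₁ = 4, M₂ = M/m₂ = 11
Find y₁ ≡ M₁⁻¹ (mod m₁): 4⁻¹ ≡ 3 (mod 11)
Find y₂ ≡ M₂⁻¹ (mod m₂): 11⁻¹ ≡ 3 (mod 4)
x = a₁·M₁·y₁ + a₂·M₂·y₂ = 6·4·3 + 1·11·3 = 105
Reduce mod 44: x ≡ 17
Check: 17 mod 11 = 6 ✓, 17 mod 4 = 1 ✓

x ≡ 17 (mod 44)


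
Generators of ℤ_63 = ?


g generates ℤ_n iff gcd(g,n) = 1
Prime factors of 63: 3, 7
Generators are g ∈ {1,...,62} not divisible by any of these primes.
Generators: {1, 2, 4, 5, 8, 10, 11, 13, 16, 17, 19, 20, 22, 23, 25, 26, 29, 31, 32, 34, 37, 38, 40, 41, 43, 44, 46, 47, 50, 52, 53, 55, 58, 59, 61, 62}
Number of generators = φ(63) = 36

Generators of ℤ_63 = {1, 2, 4, 5, 8, 10, 11, 13, 16, 17, 19, 20, 22, 23, 25, 26, 29, 31, 32, 34, 37, 38, 40, 41, 43, 44, 46, 47, 50, 52, 53, 55, 58, 59, 61, 62}


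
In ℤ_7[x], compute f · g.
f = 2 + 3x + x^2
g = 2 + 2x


Expand and collect like terms; reduce coefficients mod 7:
x^0: 2·2 = 4 ≡ 4 (mod 7)
x^1: 2·2 + 3·2 = 10 ≡ 3 (mod 7)
x^2: 3·2 + 1·2 = 8 ≡ 1 (mod 7)
x^3: 1·2 = 2 ≡ 2 (mod 7)
Result: 4 + 3x + x^2 + 2x^3

f · g = 4 + 3x + x^2 + 2x^3


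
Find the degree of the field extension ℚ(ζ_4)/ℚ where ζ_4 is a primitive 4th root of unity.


[ℚ(ζ_n):ℚ] = deg Φ_n(x) = φ(n). Here φ(4) = 2

[ℚ(ζ_4)/ℚ where ζ_4 is a primitive 4th root of unity] = 2


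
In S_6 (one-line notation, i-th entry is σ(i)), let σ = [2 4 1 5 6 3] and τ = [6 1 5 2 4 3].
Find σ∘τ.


σ∘τ: apply τ first, then σ
1 →τ 6 →σ 3
2 →τ 1 →σ 2
3 →τ 5 →σ 6
4 →τ 2 →σ 4
5 →τ 4 →σ 5
6 →τ 3 →σ 1

σ∘τ = [3 2 6 4 5 1]


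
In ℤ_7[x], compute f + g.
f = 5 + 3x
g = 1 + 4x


Add coefficients mod 7:
x^0: 5 + 1 = 6 (mod 7)
x^1: 3 + 4 = 0 (mod 7)
Result: 6

f + g = 6


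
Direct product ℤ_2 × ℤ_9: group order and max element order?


|ℤ_2 × ℤ_9| = 2 × 9 = 18
Max element order = lcm(2,9) = 18
Cyclic? Yes (gcd=1)

|ℤ_2×ℤ_9| = 18, max element order = 18


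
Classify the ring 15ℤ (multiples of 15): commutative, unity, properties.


15ℤ is a commutative ring under +,× but has no multiplicative identity (1 ∉ 15ℤ); it has no zero divisors, but without unity it is not an integral domain
Commutative: Yes
Integral domain: No
Has unity: No

15ℤ (multiples of 15): Commutative=Yes, Unity=No


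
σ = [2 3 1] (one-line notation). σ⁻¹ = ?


To find σ⁻¹, swap domain and range:
σ(1) = 2 → σ⁻¹(2) = 1
σ(2) = 3 → σ⁻¹(3) = 2
σ(3) = 1 → σ⁻¹(1) = 3

σ⁻¹ = [3 1 2]


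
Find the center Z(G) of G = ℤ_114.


Z(G) = {g ∈ G | gx = xg for all x ∈ G}
ℤ_114 is abelian, so Z(G) = G

Z(ℤ_114) = ℤ_114


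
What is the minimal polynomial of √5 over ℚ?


√5 satisfies x² - 5 = 0, irreducible over ℚ since 5 is squarefree

Minimal polynomial: x² - 5


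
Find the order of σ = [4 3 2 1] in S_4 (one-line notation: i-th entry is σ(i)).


Cycle decomposition: (1 4) (2 3)
Cycle lengths: 2, 2
Order = lcm(2, 2) = 2

ord(σ) = 2


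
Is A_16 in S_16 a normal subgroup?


H = A_16 in S_16
A_16 has index 2 in S_16, and every subgroup of index 2 is normal

Yes, normal subgroup


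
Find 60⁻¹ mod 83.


Use the extended Euclidean algorithm to write 1 = 60·s + 83·t; then s mod 83 is the inverse.
Euclidean algorithm:
  60 = 0·83 + 60
  83 = 1·60 + 23
  60 = 2·23 + 14
  23 = 1·14 + 9
  14 = 1·9 + 5
  9 = 1·5 + 4
  5 = 1·4 + 1
  4 = 4·1 + 0
gcd(60,83) = 1
Back-substitution gives: 60·(18) + 83·(-13) = 1
So 60⁻¹ ≡ 18 ≡ 18 (mod 83)
Check: 60 × 18 = 1080 ≡ 1 (mod 83) ✓

60⁻¹ ≡ 18 (mod 83)


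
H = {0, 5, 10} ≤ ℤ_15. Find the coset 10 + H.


10 + H = {10 + h (mod 15) : h ∈ H}
10+0=10, 10+5=0, 10+10=5
10 + H = {0, 5, 10} = 0 + H

10 + H = {0, 5, 10}


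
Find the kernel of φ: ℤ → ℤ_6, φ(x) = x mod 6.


Kernel = preimage of identity
ker(φ) = {x ∈ ℤ : x ≡ 0 (mod 6)} = 6ℤ = {0, ±6, ±12, ...}

ker(φ) = 6ℤ


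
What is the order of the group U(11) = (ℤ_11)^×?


U(n) is the group of units mod n; |U(n)| = φ(n)
|U(11)| = φ(11) = 10

|U(11) = (ℤ_11)^×| = 10


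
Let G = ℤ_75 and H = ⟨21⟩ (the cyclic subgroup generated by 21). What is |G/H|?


|⟨21⟩| = n / gcd(21, 75) = 75 / 3 = 25
H is normal (ℤ_75 is abelian).
|G/H| = |G| / |H| = 75 / 25 = 3

|G/H| = 3


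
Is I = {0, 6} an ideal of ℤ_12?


Check ideal conditions for I = {0, 6} in ℤ_12:
(1) I is an additive subgroup? Yes
(2) For r ∈ ℤ_12 and a ∈ I: r·a ∈ I? Yes

Yes, I is an ideal of ℤ_12


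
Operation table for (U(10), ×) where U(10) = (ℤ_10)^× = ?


Elements: {1, 3, 7, 9}
Operation: multiplication mod 10
Entry (a, b) = (a × b) mod 10

Cayley table:
  | 1 | 3 | 7 | 9
1 | 1 | 3 | 7 | 9
3 | 3 | 9 | 1 | 7
7 | 7 | 1 | 9 | 3
9 | 9 | 7 | 3 | 1


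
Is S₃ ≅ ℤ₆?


Comparing S₃ and ℤ₆:
S₃ is non-abelian, ℤ₆ is abelian

No, S₃ ≇ ℤ₆


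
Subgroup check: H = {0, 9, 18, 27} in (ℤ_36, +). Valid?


Subgroup test for H = {0, 9, 18, 27} in (ℤ_36, +):
(1) 0 ∈ H? Yes
(2) Closure: for all a,b ∈ H, (a+b) mod 36 ∈ H? Yes
(3) Inverses: for all a ∈ H, -a mod 36 ∈ H? Yes

Yes, H is a subgroup of ℤ_36


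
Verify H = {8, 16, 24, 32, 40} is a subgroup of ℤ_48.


Subgroup test for H = {8, 16, 24, 32, 40} in (ℤ_48, +):
(1) 0 ∈ H? No
(2) Closure: for all a,b ∈ H, (a+b) mod 48 ∈ H? No  [counterexample: 8 + 40 = 0 ∉ H]
(3) Inverses: for all a ∈ H, -a mod 48 ∈ H? Yes

No, H is not a subgroup of ℤ_48


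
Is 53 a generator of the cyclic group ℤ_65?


g generates ℤ_n iff gcd(g, n) = 1
gcd(53, 65) = 1
Since gcd = 1, 53 is a generator.

Yes, 53 generates ℤ_65


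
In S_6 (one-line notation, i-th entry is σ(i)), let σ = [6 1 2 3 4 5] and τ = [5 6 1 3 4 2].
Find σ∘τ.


σ∘τ: apply τ first, then σ
1 →τ 5 →σ 4
2 →τ 6 →σ 5
3 →τ 1 →σ 6
4 →τ 3 →σ 2
5 →τ 4 →σ 3
6 →τ 2 →σ 1

σ∘τ = [4 5 6 2 3 1]


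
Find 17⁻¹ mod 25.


Use the extended Euclidean algorithm to write 1 = 17·s + 25·t; then s mod 25 is the inverse.
Euclidean algorithm:
  17 = 0·25 + 17
  25 = 1·17 + 8
  17 = 2·8 + 1
  8 = 8·1 + 0
gcd(17,25) = 1
Back-substitution gives: 17·(3) + 25·(-2) = 1
So 17⁻¹ ≡ 3 ≡ 3 (mod 25)
Check: 17 × 3 = 51 ≡ 1 (mod 25) ✓

17⁻¹ ≡ 3 (mod 25)


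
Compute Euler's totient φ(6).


φ(n) = count of k ∈ {1,...,n} with gcd(k,n)=1
Coprimes to 6: {1, 5}
Count: 2

φ(6) = 2


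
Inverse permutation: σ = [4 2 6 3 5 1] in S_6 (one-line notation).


To find σ⁻¹, swap domain and range:
σ(1) = 4 → σ⁻¹(4) = 1
σ(2) = 2 → σ⁻¹(2) = 2
σ(3) = 6 → σ⁻¹(6) = 3
σ(4) = 3 → σ⁻¹(3) = 4
σ(5) = 5 → σ⁻¹(5) = 5
σ(6) = 1 → σ⁻¹(1) = 6

σ⁻¹ = [6 2 4 1 5 3]


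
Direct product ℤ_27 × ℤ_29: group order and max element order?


|ℤ_27 × ℤ_29| = 27 × 29 = 783
Max element order = lcm(27,29) = 783
Cyclic? Yes (gcd=1)

|ℤ_27×ℤ_29| = 783, max element order = 783


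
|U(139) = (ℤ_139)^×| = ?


U(n) is the group of units mod n; |U(n)| = φ(n)
|U(139)| = φ(139) = 138

|U(139) = (ℤ_139)^×| = 138


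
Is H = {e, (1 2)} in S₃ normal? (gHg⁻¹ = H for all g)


H = {e, (1 2)} in S₃
(1 3)(1 2)(1 3)⁻¹ = (2 3) ∉ {e, (1 2)}, so it is not normal

No, not a normal subgroup


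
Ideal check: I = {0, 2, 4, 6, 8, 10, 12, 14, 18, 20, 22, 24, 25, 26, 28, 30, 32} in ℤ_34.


Check ideal conditions for I = {0, 2, 4, 6, 8, 10, 12, 14, 18, 20, 22, 24, 25, 26, 28, 30, 32} in ℤ_34:
(1) I is an additive subgroup? No
(2) For r ∈ ℤ_34 and a ∈ I: r·a ∈ I? No  [counterexample: r=2, a=8, r·a mod 34 = 16 ∉ I]

No, I is not an ideal of ℤ_34


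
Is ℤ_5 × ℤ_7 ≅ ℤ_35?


Comparing ℤ_5 × ℤ_7 and ℤ_35:
gcd(5,7) = 1, so ℤ_5 × ℤ_7 ≅ ℤ_35 (CRT)

Yes, ℤ_5 × ℤ_7 ≅ ℤ_35


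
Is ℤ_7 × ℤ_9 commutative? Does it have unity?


Direct product ring; commutative with unity (1,1); but (1,0)·(0,1) = (0,0) gives zero divisors, so not an integral domain
Commutative: Yes
Integral domain: No
Has unity: Yes

ℤ_7 × ℤ_9: Commutative=Yes, Unity=Yes


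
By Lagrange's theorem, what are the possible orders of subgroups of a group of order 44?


Lagrange's theorem: |H| divides |G|
|G| = 44
Divisors of 44: 1, 2, 4, 11, 22, 44

Possible subgroup orders: {1, 2, 4, 11, 22, 44}


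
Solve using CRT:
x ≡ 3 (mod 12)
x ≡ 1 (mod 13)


m₁ = 12, m₂ = 13, gcd = 1, so CRT applies. M = m₁·m₂ = 156
Let M₁ = M/m₁ = 13, M₂ = M/m₂ = 12
Find y₁ ≡ M₁⁻¹ (mod m₁): 13⁻¹ ≡ 1 (mod 12)
Find y₂ ≡ M₂⁻¹ (mod m₂): 12⁻¹ ≡ 12 (mod 13)
x = a₁·M₁·y₁ + a₂·M₂·y₂ = 3·13·1 + 1·12·12 = 183
Reduce mod 156: x ≡ 27
Check: 27 mod 12 = 3 ✓, 27 mod 13 = 1 ✓

x ≡ 27 (mod 156)


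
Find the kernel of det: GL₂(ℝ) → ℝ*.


Kernel = preimage of identity
ker(det) = {A | det(A) = 1} = SL₂(ℝ)

ker(det) = SL₂(ℝ)


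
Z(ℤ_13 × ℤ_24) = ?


Z(G) = {g ∈ G | gx = xg for all x ∈ G}
Direct product of abelian groups is abelian, so Z(G) = G

Z(ℤ_13 × ℤ_24) = ℤ_13 × ℤ_24


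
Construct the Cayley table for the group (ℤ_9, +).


Elements: {0, 1, 2, 3, 4, 5, 6, 7, 8}
Operation: addition mod 9
Entry (a, b) = (a + b) mod 9

Cayley table:
  | 0 | 1 | 2 | 3 | 4 | 5 | 6 | 7 | 8
0 | 0 | 1 | 2 | 3 | 4 | 5 | 6 | 7 | 8
1 | 1 | 2 | 3 | 4 | 5 | 6 | 7 | 8 | 0
2 | 2 | 3 | 4 | 5 | 6 | 7 | 8 | 0 | 1
3 | 3 | 4 | 5 | 6 | 7 | 8 | 0 | 1 | 2
4 | 4 | 5 | 6 | 7 | 8 | 0 | 1 | 2 | 3
5 | 5 | 6 | 7 | 8 | 0 | 1 | 2 | 3 | 4
6 | 6 | 7 | 8 | 0 | 1 | 2 | 3 | 4 | 5
7 | 7 | 8 | 0 | 1 | 2 | 3 | 4 | 5 | 6
8 | 8 | 0 | 1 | 2 | 3 | 4 | 5 | 6 | 7


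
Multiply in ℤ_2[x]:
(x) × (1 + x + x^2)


Expand and collect like terms; reduce coefficients mod 2:
x^0: 0·1 = 0 ≡ 0 (mod 2)
x^1: 0·1 + 1·1 = 1 ≡ 1 (mod 2)
x^2: 0·1 + 1·1 = 1 ≡ 1 (mod 2)
x^3: 1·1 = 1 ≡ 1 (mod 2)
Result: x + x^2 + x^3

f · g = x + x^2 + x^3


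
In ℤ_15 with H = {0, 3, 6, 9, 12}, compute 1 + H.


1 + H = {1 + h (mod 15) : h ∈ H}
1+0=1, 1+3=4, 1+6=7, 1+9=10, 1+12=13

1 + H = {1, 4, 7, 10, 13}


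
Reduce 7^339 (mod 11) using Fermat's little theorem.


Fermat's little theorem: if p is prime and gcd(a,p)=1, then a^(p-1) ≡ 1 (mod p)
p = 11 is prime, gcd(7,11) = 1
Reduce exponent: 339 mod 10 = 9
So 7^339 ≡ 7^9 (mod 11)
7^9 mod 11 = 8

7^339 ≡ 8 (mod 11)


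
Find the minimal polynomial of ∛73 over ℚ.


∛73 satisfies x³ - 73 = 0, irreducible over ℚ (no rational root; 73 is not a perfect cube)

Minimal polynomial: x³ - 73


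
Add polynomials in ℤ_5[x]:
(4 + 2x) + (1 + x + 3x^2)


Add coefficients mod 5:
x^0: 4 + 1 = 0 (mod 5)
x^1: 2 + 1 = 3 (mod 5)
x^2: 0 + 3 = 3 (mod 5)
Result: 3x + 3x^2

f + g = 3x + 3x^2


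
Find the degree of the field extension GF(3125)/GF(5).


GF(3125) = GF(5^5), so the extension degree is 5

[GF(3125)/GF(5)] = 5


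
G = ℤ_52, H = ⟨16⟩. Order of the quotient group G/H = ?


|⟨16⟩| = n / gcd(16, 52) = 52 / 4 = 13
H is normal (ℤ_52 is abelian).
|G/H| = |G| / |H| = 52 / 13 = 4

|G/H| = 4


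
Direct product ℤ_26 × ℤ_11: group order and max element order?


|ℤ_26 × ℤ_11| = 26 × 11 = 286
Max element order = lcm(26,11) = 286
Cyclic? Yes (gcd=1)

|ℤ_26×ℤ_11| = 286, max element order = 286


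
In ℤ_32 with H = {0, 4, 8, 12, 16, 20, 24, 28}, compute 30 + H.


30 + H = {30 + h (mod 32) : h ∈ H}
30+0=30, 30+4=2, 30+8=6, 30+12=10, 30+16=14, 30+20=18, 30+24=22, 30+28=26
30 + H = {2, 6, 10, 14, 18, 22, 26, 30} = 2 + H

30 + H = {2, 6, 10, 14, 18, 22, 26, 30}


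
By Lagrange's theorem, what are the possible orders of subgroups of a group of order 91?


Lagrange's theorem: |H| divides |G|
|G| = 91
Divisors of 91: 1, 7, 13, 91

Possible subgroup orders: {1, 7, 13, 91}


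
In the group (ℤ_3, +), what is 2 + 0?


Operation: addition mod 3
2 + 0 = (a + b) mod 3 with a = 2, b = 0

2 + 0 = 2


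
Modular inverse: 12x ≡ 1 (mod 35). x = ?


Use the extended Euclidean algorithm to write 1 = 12·s + 35·t; then s mod 35 is the inverse.
Euclidean algorithm:
  12 = 0·35 + 12
  35 = 2·12 + 11
  12 = 1·11 + 1
  11 = 11·1 + 0
gcd(12,35) = 1
Back-substitution gives: 12·(3) + 35·(-1) = 1
So 12⁻¹ ≡ 3 ≡ 3 (mod 35)
Check: 12 × 3 = 36 ≡ 1 (mod 35) ✓

12⁻¹ ≡ 3 (mod 35)


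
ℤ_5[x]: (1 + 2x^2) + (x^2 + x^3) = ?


Add coefficients mod 5:
x^0: 1 + 0 = 1 (mod 5)
x^1: 0 + 0 = 0 (mod 5)
x^2: 2 + 1 = 3 (mod 5)
x^3: 0 + 1 = 1 (mod 5)
Result: 1 + 3x^2 + x^3

f + g = 1 + 3x^2 + x^3


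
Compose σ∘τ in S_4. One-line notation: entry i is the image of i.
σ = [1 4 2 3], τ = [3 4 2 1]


σ∘τ: apply τ first, then σ
1 →τ 3 →σ 2
2 →τ 4 →σ 3
3 →τ 2 →σ 4
4 →τ 1 →σ 1

σ∘τ = [2 3 4 1]


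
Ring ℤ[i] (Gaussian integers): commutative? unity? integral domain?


ℤ[i] is a commutative integral domain with unity 1 (in fact a Euclidean domain)
Commutative: Yes
Integral domain: Yes
Has unity: Yes

ℤ[i] (Gaussian integers): Commutative=Yes, Unity=Yes


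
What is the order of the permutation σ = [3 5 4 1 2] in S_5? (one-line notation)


Cycle decomposition: (1 3 4) (2 5)
Cycle lengths: 3, 2
Order = lcm(3, 2) = 6

ord(σ) = 6


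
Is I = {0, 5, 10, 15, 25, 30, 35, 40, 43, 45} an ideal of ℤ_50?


Check ideal conditions for I = {0, 5, 10, 15, 25, 30, 35, 40, 43, 45} in ℤ_50:
(1) I is an additive subgroup? No
(2) For r ∈ ℤ_50 and a ∈ I: r·a ∈ I? No  [counterexample: r=2, a=10, r·a mod 50 = 20 ∉ I]

No, I is not an ideal of ℤ_50


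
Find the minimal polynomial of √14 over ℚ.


√14 satisfies x² - 14 = 0, irreducible over ℚ since 14 is squarefree

Minimal polynomial: x² - 14


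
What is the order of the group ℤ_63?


ℤ_n has n elements.

|ℤ_63| = 63


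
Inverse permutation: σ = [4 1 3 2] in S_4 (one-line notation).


To find σ⁻¹, swap domain and range:
σ(1) = 4 → σ⁻¹(4) = 1
σ(2) = 1 → σ⁻¹(1) = 2
σ(3) = 3 → σ⁻¹(3) = 3
σ(4) = 2 → σ⁻¹(2) = 4

σ⁻¹ = [2 4 3 1]
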